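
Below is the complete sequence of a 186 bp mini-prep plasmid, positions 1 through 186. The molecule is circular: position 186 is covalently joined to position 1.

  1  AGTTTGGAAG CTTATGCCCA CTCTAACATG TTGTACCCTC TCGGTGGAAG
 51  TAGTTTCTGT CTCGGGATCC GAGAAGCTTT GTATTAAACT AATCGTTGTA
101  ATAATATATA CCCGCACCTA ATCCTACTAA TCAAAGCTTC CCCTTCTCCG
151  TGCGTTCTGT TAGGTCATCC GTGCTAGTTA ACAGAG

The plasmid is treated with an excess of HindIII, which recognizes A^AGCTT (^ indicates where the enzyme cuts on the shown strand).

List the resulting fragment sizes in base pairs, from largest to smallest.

66, 60, 60 bp

HindIII sites (AAGCTT) start at positions 8, 74, 134.
HindIII cuts after the first base of each site, so after positions 8, 74, 134.
Circular molecule, 3 cuts → 3 fragments:
  9–74 → 66 bp
  75–134 → 60 bp
  135–186 then 1–8 → 52 + 8 = 60 bp
Sorted largest to smallest: 66, 60, 60 bp.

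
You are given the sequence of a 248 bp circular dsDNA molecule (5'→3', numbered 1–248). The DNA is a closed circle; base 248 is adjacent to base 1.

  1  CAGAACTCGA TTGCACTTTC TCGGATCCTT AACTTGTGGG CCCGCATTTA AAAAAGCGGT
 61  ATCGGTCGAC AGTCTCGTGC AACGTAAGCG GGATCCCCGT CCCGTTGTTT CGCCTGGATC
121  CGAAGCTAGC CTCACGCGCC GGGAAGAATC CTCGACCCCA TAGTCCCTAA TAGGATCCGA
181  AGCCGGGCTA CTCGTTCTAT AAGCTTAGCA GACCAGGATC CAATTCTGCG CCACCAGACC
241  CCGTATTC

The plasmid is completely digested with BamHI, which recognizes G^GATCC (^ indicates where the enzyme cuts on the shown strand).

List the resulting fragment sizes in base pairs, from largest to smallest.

68, 57, 55, 43, 25 bp

BamHI sites (GGATCC) start at positions 23, 91, 116, 173, 216.
BamHI cuts after the first base of each site, so after positions 23, 91, 116, 173, 216.
Circular molecule, 5 cuts → 5 fragments:
  24–91 → 68 bp
  92–116 → 25 bp
  117–173 → 57 bp
  174–216 → 43 bp
  217–248 then 1–23 → 32 + 23 = 55 bp
Sorted largest to smallest: 68, 57, 55, 43, 25 bp.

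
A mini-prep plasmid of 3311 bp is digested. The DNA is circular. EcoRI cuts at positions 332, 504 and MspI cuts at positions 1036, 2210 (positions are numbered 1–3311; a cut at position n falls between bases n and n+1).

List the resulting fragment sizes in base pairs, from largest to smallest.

Combined cut positions (sorted): 332, 504, 1036, 2210.
Circular molecule, 4 cuts → 4 fragments:
  504 − 332 = 172 bp
  1036 − 504 = 532 bp
  2210 − 1036 = 1174 bp
  wrap: 3311 − 2210 + 332 = 1433 bp
Sorted largest to smallest: 1433, 1174, 532, 172 bp.

1433, 1174, 532, 172 bp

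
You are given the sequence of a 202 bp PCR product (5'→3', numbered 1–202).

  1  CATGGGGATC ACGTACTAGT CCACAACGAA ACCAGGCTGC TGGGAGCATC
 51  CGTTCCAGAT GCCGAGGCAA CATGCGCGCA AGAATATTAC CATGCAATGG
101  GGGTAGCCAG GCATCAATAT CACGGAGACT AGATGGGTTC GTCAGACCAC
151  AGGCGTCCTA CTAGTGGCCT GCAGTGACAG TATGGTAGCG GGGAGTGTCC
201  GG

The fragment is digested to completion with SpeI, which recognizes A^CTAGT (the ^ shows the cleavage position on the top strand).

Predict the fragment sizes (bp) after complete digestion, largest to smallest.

SpeI sites (ACTAGT) start at positions 15, 160.
SpeI cuts after the first base of each site, so after positions 15, 160.
Linear molecule, 2 cuts → 3 fragments:
  1–15 → 15 bp
  16–160 → 145 bp
  161–202 → 42 bp
Sorted largest to smallest: 145, 42, 15 bp.

145, 42, 15 bp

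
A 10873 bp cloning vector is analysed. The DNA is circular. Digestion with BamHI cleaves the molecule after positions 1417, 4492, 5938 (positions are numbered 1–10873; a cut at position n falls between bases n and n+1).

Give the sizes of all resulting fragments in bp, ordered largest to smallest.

Circular molecule, 3 cuts → 3 fragments:
  4492 − 1417 = 3075 bp
  5938 − 4492 = 1446 bp
  wrap: 10873 − 5938 + 1417 = 6352 bp
Sorted largest to smallest: 6352, 3075, 1446 bp.

6352, 3075, 1446 bp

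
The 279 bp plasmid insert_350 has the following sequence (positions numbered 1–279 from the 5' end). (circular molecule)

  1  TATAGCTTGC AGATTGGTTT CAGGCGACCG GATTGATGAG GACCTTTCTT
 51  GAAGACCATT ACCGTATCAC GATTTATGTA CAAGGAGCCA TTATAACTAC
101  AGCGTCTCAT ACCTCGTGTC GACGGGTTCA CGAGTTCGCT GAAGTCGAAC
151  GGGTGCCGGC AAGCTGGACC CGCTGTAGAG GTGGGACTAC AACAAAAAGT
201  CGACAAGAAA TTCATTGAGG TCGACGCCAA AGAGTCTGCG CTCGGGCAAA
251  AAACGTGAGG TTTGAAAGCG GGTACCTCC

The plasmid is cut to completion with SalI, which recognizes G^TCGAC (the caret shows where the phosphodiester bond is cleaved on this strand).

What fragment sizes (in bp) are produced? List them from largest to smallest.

SalI sites (GTCGAC) start at positions 118, 199, 220.
SalI cuts after the first base of each site, so after positions 118, 199, 220.
Circular molecule, 3 cuts → 3 fragments:
  119–199 → 81 bp
  200–220 → 21 bp
  221–279 then 1–118 → 59 + 118 = 177 bp
Sorted largest to smallest: 177, 81, 21 bp.

177, 81, 21 bp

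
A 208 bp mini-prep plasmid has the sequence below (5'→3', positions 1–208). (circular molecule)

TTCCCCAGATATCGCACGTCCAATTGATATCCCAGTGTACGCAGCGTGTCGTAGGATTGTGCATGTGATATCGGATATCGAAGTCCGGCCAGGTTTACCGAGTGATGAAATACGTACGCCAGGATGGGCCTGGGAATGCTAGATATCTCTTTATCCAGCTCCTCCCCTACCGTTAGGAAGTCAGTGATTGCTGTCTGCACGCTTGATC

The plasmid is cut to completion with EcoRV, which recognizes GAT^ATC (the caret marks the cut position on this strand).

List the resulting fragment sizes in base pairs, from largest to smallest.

EcoRV sites (GATATC) start at positions 8, 26, 67, 74, 142.
EcoRV cuts after base 3 of each site, so after positions 10, 28, 69, 76, 144.
Circular molecule, 5 cuts → 5 fragments:
  11–28 → 18 bp
  29–69 → 41 bp
  70–76 → 7 bp
  77–144 → 68 bp
  145–208 then 1–10 → 64 + 10 = 74 bp
Sorted largest to smallest: 74, 68, 41, 18, 7 bp.

74, 68, 41, 18, 7 bp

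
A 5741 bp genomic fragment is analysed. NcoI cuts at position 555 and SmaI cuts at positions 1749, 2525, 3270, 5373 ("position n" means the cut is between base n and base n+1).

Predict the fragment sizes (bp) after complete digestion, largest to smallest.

2103, 1194, 776, 745, 555, 368 bp

Combined cut positions (sorted): 555, 1749, 2525, 3270, 5373.
Linear molecule, 5 cuts → 6 fragments:
  555 − 0 = 555 bp
  1749 − 555 = 1194 bp
  2525 − 1749 = 776 bp
  3270 − 2525 = 745 bp
  5373 − 3270 = 2103 bp
  5741 − 5373 = 368 bp
Sorted largest to smallest: 2103, 1194, 776, 745, 555, 368 bp.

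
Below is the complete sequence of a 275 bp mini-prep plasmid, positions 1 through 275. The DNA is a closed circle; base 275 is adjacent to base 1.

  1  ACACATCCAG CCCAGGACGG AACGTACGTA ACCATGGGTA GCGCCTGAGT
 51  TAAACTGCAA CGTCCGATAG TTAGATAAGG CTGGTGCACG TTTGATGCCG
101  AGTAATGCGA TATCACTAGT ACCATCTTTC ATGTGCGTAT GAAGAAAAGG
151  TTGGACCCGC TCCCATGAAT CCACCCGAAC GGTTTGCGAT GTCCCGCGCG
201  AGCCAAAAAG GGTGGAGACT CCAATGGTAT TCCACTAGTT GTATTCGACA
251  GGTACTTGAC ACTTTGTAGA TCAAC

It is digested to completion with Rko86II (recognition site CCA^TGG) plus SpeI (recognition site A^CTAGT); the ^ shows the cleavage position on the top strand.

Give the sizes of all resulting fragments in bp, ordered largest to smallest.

The Rko86II site (CCATGG) starts at position 32.
Rko86II cuts after base 3 of each site, so after position 34.
SpeI sites (ACTAGT) start at positions 115, 234.
SpeI cuts after the first base of each site, so after positions 115, 234.
Combined cut positions: 34, 115, 234.
Circular molecule, 3 cuts → 3 fragments:
  35–115 → 81 bp
  116–234 → 119 bp
  235–275 then 1–34 → 41 + 34 = 75 bp
Sorted largest to smallest: 119, 81, 75 bp.

119, 81, 75 bp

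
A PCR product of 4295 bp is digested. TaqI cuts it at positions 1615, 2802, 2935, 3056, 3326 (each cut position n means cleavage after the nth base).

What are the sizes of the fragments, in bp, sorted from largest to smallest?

1615, 1187, 969, 270, 133, 121 bp

Linear molecule, 5 cuts → 6 fragments:
  1615 − 0 = 1615 bp
  2802 − 1615 = 1187 bp
  2935 − 2802 = 133 bp
  3056 − 2935 = 121 bp
  3326 − 3056 = 270 bp
  4295 − 3326 = 969 bp
Sorted largest to smallest: 1615, 1187, 969, 270, 133, 121 bp.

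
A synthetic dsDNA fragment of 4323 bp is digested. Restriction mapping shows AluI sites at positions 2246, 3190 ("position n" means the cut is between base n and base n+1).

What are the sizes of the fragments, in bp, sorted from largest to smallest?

2246, 1133, 944 bp

Linear molecule, 2 cuts → 3 fragments:
  2246 − 0 = 2246 bp
  3190 − 2246 = 944 bp
  4323 − 3190 = 1133 bp
Sorted largest to smallest: 2246, 1133, 944 bp.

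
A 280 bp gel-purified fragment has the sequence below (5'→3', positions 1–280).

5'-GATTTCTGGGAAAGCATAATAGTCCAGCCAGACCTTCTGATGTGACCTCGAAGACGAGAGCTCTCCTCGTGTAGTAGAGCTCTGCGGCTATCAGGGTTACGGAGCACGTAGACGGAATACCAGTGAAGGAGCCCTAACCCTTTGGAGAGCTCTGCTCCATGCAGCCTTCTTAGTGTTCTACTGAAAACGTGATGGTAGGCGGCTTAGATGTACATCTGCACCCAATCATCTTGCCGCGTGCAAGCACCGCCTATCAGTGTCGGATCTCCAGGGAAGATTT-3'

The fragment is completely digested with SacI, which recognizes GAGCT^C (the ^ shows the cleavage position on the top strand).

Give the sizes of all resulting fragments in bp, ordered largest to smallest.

129, 70, 62, 19 bp

SacI sites (GAGCTC) start at positions 58, 77, 147.
SacI cuts after base 5 of each site (before the last base), so after positions 62, 81, 151.
Linear molecule, 3 cuts → 4 fragments:
  1–62 → 62 bp
  63–81 → 19 bp
  82–151 → 70 bp
  152–280 → 129 bp
Sorted largest to smallest: 129, 70, 62, 19 bp.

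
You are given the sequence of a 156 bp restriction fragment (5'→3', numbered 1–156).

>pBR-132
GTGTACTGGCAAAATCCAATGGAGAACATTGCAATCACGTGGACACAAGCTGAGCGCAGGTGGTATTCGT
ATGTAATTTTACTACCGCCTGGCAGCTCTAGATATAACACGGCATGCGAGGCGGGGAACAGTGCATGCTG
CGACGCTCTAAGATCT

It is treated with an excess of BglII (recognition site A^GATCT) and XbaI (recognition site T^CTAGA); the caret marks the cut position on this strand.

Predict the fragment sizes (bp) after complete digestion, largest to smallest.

97, 54, 5 bp

The BglII site (AGATCT) starts at position 151.
BglII cuts after the first base of each site, so after position 151.
The XbaI site (TCTAGA) starts at position 97.
XbaI cuts after the first base of each site, so after position 97.
Combined cut positions: 97, 151.
Linear molecule, 2 cuts → 3 fragments:
  1–97 → 97 bp
  98–151 → 54 bp
  152–156 → 5 bp
Sorted largest to smallest: 97, 54, 5 bp.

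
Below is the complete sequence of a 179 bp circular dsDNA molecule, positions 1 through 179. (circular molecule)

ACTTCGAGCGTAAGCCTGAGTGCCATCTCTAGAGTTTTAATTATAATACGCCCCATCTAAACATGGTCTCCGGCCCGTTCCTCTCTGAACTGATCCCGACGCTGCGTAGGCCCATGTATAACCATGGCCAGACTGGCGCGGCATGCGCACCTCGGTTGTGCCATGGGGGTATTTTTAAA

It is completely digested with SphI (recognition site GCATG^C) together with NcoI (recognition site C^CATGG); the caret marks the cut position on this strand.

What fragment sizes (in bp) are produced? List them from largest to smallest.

The SphI site (GCATGC) starts at position 141.
SphI cuts after base 5 of each site (before the last base), so after position 145.
NcoI sites (CCATGG) start at positions 122, 161.
NcoI cuts after the first base of each site, so after positions 122, 161.
Combined cut positions: 122, 145, 161.
Circular molecule, 3 cuts → 3 fragments:
  123–145 → 23 bp
  146–161 → 16 bp
  162–179 then 1–122 → 18 + 122 = 140 bp
Sorted largest to smallest: 140, 23, 16 bp.

140, 23, 16 bp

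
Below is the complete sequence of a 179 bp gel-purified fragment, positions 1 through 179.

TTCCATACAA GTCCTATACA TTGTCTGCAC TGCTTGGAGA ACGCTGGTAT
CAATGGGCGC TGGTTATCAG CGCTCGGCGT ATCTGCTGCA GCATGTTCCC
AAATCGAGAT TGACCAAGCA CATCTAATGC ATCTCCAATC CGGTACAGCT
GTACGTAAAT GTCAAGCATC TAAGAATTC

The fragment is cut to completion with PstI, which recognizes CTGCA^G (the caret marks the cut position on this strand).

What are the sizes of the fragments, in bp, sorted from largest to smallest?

The PstI site (CTGCAG) starts at position 86.
PstI cuts after base 5 of each site (before the last base), so after position 90.
Linear molecule, 1 cut → 2 fragments:
  1–90 → 90 bp
  91–179 → 89 bp
Sorted largest to smallest: 90, 89 bp.

90, 89 bp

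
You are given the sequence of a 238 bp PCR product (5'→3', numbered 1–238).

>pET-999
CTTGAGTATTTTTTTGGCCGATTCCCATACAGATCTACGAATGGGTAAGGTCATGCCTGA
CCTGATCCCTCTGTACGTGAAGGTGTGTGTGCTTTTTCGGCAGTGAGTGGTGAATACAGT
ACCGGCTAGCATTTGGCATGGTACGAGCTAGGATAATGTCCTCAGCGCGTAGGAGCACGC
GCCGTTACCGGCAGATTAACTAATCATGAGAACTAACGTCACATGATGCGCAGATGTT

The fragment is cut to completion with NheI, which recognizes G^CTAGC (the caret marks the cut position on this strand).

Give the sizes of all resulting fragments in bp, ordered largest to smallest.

The NheI site (GCTAGC) starts at position 125.
NheI cuts after the first base of each site, so after position 125.
Linear molecule, 1 cut → 2 fragments:
  1–125 → 125 bp
  126–238 → 113 bp
Sorted largest to smallest: 125, 113 bp.

125, 113 bp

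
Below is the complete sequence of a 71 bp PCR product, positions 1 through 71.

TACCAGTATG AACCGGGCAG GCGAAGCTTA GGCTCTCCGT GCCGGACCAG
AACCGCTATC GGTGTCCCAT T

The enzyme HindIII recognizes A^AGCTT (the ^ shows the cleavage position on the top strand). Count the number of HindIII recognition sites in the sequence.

1

AAGCTT occurs starting at position 24.
HindIII cuts at 1 site.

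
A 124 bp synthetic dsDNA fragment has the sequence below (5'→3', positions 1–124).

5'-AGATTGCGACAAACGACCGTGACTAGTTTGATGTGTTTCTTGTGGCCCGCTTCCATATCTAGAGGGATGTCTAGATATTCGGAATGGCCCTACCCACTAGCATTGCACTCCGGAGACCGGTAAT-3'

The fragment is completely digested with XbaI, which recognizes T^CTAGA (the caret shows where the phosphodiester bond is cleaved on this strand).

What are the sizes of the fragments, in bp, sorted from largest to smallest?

XbaI sites (TCTAGA) start at positions 58, 70.
XbaI cuts after the first base of each site, so after positions 58, 70.
Linear molecule, 2 cuts → 3 fragments:
  1–58 → 58 bp
  59–70 → 12 bp
  71–124 → 54 bp
Sorted largest to smallest: 58, 54, 12 bp.

58, 54, 12 bp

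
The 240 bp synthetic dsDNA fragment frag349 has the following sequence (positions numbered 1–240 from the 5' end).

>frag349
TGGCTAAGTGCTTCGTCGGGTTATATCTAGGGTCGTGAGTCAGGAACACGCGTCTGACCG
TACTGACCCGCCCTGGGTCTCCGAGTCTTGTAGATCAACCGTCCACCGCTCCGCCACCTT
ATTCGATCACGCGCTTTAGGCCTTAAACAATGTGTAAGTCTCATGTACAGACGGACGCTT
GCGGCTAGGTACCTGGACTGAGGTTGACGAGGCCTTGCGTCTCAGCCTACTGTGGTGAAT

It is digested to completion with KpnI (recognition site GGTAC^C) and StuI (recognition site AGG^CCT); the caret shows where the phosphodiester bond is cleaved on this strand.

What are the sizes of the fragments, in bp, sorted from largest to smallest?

140, 52, 28, 20 bp

The KpnI site (GGTACC) starts at position 188.
KpnI cuts after base 5 of each site (before the last base), so after position 192.
StuI sites (AGGCCT) start at positions 138, 210.
StuI cuts after base 3 of each site, so after positions 140, 212.
Combined cut positions: 140, 192, 212.
Linear molecule, 3 cuts → 4 fragments:
  1–140 → 140 bp
  141–192 → 52 bp
  193–212 → 20 bp
  213–240 → 28 bp
Sorted largest to smallest: 140, 52, 28, 20 bp.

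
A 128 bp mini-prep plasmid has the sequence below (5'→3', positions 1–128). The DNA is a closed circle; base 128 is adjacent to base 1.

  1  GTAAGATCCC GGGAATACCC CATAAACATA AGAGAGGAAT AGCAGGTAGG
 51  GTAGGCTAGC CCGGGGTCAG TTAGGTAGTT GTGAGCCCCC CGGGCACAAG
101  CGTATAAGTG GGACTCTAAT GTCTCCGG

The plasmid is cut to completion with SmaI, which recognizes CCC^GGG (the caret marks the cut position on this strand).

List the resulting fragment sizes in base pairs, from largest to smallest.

SmaI sites (CCCGGG) start at positions 8, 60, 89.
SmaI cuts after base 3 of each site, so after positions 10, 62, 91.
Circular molecule, 3 cuts → 3 fragments:
  11–62 → 52 bp
  63–91 → 29 bp
  92–128 then 1–10 → 37 + 10 = 47 bp
Sorted largest to smallest: 52, 47, 29 bp.

52, 47, 29 bp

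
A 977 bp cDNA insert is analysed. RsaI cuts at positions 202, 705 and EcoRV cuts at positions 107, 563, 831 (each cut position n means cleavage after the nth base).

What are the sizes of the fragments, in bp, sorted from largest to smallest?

Combined cut positions (sorted): 107, 202, 563, 705, 831.
Linear molecule, 5 cuts → 6 fragments:
  107 − 0 = 107 bp
  202 − 107 = 95 bp
  563 − 202 = 361 bp
  705 − 563 = 142 bp
  831 − 705 = 126 bp
  977 − 831 = 146 bp
Sorted largest to smallest: 361, 146, 142, 126, 107, 95 bp.

361, 146, 142, 126, 107, 95 bp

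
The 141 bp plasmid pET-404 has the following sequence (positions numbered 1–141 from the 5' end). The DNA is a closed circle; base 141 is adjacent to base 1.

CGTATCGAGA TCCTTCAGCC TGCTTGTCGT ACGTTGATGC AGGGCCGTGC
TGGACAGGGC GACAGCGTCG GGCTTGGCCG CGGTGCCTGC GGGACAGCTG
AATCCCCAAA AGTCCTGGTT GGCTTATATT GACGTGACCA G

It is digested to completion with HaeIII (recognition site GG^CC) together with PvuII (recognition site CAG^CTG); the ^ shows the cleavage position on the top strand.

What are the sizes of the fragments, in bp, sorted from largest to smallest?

HaeIII sites (GGCC) start at positions 43, 76.
HaeIII cuts after base 2 of each site, so after positions 44, 77.
The PvuII site (CAGCTG) starts at position 95.
PvuII cuts after base 3 of each site, so after position 97.
Combined cut positions: 44, 77, 97.
Circular molecule, 3 cuts → 3 fragments:
  45–77 → 33 bp
  78–97 → 20 bp
  98–141 then 1–44 → 44 + 44 = 88 bp
Sorted largest to smallest: 88, 33, 20 bp.

88, 33, 20 bp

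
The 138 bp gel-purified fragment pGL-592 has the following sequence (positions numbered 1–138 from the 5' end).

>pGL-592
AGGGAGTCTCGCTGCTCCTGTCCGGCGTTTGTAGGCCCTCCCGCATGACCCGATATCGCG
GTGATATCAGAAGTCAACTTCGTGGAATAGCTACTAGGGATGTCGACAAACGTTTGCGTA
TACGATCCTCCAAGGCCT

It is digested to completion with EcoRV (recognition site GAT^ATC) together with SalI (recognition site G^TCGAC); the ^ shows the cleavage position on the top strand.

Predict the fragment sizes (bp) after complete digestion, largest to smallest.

EcoRV sites (GATATC) start at positions 52, 63.
EcoRV cuts after base 3 of each site, so after positions 54, 65.
The SalI site (GTCGAC) starts at position 102.
SalI cuts after the first base of each site, so after position 102.
Combined cut positions: 54, 65, 102.
Linear molecule, 3 cuts → 4 fragments:
  1–54 → 54 bp
  55–65 → 11 bp
  66–102 → 37 bp
  103–138 → 36 bp
Sorted largest to smallest: 54, 37, 36, 11 bp.

54, 37, 36, 11 bp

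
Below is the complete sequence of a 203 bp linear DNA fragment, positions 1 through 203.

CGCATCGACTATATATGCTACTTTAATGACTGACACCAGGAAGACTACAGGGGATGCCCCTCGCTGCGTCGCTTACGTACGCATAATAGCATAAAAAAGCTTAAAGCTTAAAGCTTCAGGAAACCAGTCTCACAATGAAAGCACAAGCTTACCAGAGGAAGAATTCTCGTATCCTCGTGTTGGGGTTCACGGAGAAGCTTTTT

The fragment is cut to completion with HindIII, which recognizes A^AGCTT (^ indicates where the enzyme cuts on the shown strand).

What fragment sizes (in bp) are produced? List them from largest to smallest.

97, 50, 34, 8, 7, 7 bp

HindIII sites (AAGCTT) start at positions 97, 104, 111, 145, 195.
HindIII cuts after the first base of each site, so after positions 97, 104, 111, 145, 195.
Linear molecule, 5 cuts → 6 fragments:
  1–97 → 97 bp
  98–104 → 7 bp
  105–111 → 7 bp
  112–145 → 34 bp
  146–195 → 50 bp
  196–203 → 8 bp
Sorted largest to smallest: 97, 50, 34, 8, 7, 7 bp.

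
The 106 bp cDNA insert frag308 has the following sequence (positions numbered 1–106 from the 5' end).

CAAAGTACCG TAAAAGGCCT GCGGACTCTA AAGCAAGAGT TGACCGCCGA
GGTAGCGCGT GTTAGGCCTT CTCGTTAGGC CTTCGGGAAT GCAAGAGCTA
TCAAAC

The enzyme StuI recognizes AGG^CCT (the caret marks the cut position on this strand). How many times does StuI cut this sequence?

3

AGGCCT occurs starting at positions 15, 64, 77.
StuI cuts at 3 sites.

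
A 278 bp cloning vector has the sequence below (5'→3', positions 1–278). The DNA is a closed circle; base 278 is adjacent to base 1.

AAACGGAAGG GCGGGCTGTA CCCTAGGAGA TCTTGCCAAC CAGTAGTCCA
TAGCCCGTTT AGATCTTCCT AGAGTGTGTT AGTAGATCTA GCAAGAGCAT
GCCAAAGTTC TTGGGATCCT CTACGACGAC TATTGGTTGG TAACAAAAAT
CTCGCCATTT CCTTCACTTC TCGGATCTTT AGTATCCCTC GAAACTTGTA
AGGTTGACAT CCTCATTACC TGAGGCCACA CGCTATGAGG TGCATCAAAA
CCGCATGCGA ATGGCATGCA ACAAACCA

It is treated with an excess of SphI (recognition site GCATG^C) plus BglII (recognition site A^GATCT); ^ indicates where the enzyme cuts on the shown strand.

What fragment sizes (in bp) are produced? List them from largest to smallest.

SphI sites (GCATGC) start at positions 97, 253, 264.
SphI cuts after base 5 of each site (before the last base), so after positions 101, 257, 268.
BglII sites (AGATCT) start at positions 28, 61, 84.
BglII cuts after the first base of each site, so after positions 28, 61, 84.
Combined cut positions: 28, 61, 84, 101, 257, 268.
Circular molecule, 6 cuts → 6 fragments:
  29–61 → 33 bp
  62–84 → 23 bp
  85–101 → 17 bp
  102–257 → 156 bp
  258–268 → 11 bp
  269–278 then 1–28 → 10 + 28 = 38 bp
Sorted largest to smallest: 156, 38, 33, 23, 17, 11 bp.

156, 38, 33, 23, 17, 11 bp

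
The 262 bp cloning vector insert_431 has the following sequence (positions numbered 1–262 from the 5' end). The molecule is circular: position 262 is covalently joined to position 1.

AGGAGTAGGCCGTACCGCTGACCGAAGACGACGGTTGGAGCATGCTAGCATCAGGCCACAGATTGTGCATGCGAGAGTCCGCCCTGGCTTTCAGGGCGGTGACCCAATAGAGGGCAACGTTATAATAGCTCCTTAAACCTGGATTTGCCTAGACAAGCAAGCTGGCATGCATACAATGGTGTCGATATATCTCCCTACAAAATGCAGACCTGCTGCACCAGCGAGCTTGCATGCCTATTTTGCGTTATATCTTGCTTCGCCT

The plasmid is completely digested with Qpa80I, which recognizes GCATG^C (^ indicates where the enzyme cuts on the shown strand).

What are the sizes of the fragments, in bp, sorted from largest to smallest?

98, 73, 64, 27 bp

Qpa80I sites (GCATGC) start at positions 40, 67, 165, 229.
Qpa80I cuts after base 5 of each site (before the last base), so after positions 44, 71, 169, 233.
Circular molecule, 4 cuts → 4 fragments:
  45–71 → 27 bp
  72–169 → 98 bp
  170–233 → 64 bp
  234–262 then 1–44 → 29 + 44 = 73 bp
Sorted largest to smallest: 98, 73, 64, 27 bp.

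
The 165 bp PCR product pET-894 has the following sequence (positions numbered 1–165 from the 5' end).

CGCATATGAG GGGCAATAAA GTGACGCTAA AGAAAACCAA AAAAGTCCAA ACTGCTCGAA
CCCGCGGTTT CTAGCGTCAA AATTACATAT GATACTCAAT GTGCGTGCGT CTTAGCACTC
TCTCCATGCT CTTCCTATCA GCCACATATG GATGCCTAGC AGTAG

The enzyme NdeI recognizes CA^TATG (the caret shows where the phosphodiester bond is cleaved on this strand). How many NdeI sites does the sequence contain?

3

CATATG occurs starting at positions 3, 86, 145.
NdeI cuts at 3 sites.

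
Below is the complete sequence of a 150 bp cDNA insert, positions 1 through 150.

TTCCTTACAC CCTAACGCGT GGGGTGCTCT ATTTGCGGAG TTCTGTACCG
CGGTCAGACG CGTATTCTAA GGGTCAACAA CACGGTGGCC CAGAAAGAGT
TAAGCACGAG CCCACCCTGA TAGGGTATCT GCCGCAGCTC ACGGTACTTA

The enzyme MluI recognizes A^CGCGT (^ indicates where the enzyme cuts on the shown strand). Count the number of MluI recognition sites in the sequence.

ACGCGT occurs starting at positions 15, 58.
MluI cuts at 2 sites.

2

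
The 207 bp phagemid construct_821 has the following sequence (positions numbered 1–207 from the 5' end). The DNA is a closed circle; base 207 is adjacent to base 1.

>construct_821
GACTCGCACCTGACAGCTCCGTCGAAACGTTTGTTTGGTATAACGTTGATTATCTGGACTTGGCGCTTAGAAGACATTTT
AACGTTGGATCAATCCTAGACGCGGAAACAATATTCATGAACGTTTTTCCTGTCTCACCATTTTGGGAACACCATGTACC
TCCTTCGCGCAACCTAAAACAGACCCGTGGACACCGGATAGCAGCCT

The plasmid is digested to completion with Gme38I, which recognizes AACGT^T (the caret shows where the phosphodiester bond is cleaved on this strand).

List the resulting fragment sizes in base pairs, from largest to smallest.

113, 39, 39, 16 bp

Gme38I sites (AACGTT) start at positions 26, 42, 81, 120.
Gme38I cuts after base 5 of each site (before the last base), so after positions 30, 46, 85, 124.
Circular molecule, 4 cuts → 4 fragments:
  31–46 → 16 bp
  47–85 → 39 bp
  86–124 → 39 bp
  125–207 then 1–30 → 83 + 30 = 113 bp
Sorted largest to smallest: 113, 39, 39, 16 bp.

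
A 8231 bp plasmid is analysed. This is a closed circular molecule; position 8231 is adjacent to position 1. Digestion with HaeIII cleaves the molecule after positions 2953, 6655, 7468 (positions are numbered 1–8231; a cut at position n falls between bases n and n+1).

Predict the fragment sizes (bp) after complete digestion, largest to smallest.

Circular molecule, 3 cuts → 3 fragments:
  6655 − 2953 = 3702 bp
  7468 − 6655 = 813 bp
  wrap: 8231 − 7468 + 2953 = 3716 bp
Sorted largest to smallest: 3716, 3702, 813 bp.

3716, 3702, 813 bp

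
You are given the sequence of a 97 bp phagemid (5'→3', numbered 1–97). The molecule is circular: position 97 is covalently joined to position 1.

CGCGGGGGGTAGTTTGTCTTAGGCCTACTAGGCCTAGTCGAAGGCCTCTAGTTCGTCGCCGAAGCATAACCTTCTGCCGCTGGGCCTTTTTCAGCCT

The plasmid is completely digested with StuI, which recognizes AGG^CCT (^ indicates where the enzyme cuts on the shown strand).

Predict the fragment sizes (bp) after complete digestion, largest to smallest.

76, 12, 9 bp

StuI sites (AGGCCT) start at positions 21, 30, 42.
StuI cuts after base 3 of each site, so after positions 23, 32, 44.
Circular molecule, 3 cuts → 3 fragments:
  24–32 → 9 bp
  33–44 → 12 bp
  45–97 then 1–23 → 53 + 23 = 76 bp
Sorted largest to smallest: 76, 12, 9 bp.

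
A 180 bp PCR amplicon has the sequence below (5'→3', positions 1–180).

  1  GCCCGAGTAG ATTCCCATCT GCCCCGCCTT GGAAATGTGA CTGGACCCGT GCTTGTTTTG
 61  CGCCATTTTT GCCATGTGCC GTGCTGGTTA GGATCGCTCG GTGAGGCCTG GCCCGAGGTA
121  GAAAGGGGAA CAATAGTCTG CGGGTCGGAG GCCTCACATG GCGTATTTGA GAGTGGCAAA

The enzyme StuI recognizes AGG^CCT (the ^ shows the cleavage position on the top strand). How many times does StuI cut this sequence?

2

AGGCCT occurs starting at positions 104, 149.
StuI cuts at 2 sites.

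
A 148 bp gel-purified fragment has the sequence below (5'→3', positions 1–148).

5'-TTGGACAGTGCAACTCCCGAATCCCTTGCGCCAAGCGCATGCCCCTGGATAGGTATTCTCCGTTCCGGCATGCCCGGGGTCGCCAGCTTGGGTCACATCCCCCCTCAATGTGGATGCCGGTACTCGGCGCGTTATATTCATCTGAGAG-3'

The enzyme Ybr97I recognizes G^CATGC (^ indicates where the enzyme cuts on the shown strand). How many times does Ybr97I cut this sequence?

2

GCATGC occurs starting at positions 37, 68.
Ybr97I cuts at 2 sites.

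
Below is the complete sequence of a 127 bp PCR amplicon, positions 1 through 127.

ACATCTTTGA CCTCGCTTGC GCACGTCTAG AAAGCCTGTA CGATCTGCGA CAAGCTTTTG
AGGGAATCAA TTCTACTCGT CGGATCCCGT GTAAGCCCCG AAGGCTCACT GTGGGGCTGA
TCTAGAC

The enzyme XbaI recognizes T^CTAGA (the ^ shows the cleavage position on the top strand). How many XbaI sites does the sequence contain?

2

TCTAGA occurs starting at positions 26, 121.
XbaI cuts at 2 sites.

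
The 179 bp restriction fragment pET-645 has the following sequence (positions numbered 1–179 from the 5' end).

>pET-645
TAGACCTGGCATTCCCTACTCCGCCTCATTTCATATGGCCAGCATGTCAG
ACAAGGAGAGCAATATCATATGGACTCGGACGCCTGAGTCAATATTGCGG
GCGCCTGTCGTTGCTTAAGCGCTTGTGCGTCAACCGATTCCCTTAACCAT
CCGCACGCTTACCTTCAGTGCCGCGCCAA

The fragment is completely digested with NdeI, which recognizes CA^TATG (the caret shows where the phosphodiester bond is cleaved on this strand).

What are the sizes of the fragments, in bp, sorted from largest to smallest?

NdeI sites (CATATG) start at positions 32, 67.
NdeI cuts after base 2 of each site, so after positions 33, 68.
Linear molecule, 2 cuts → 3 fragments:
  1–33 → 33 bp
  34–68 → 35 bp
  69–179 → 111 bp
Sorted largest to smallest: 111, 35, 33 bp.

111, 35, 33 bp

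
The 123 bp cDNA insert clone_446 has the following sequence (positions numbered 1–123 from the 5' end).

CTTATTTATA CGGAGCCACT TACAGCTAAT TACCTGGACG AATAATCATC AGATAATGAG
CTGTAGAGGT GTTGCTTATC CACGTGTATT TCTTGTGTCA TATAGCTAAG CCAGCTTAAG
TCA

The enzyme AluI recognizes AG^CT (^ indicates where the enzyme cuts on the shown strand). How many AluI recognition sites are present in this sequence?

4

AGCT occurs starting at positions 24, 59, 104, 113.
AluI cuts at 4 sites.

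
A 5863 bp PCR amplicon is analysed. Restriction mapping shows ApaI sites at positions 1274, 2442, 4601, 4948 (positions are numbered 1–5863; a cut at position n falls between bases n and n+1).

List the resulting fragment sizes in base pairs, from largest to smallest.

Linear molecule, 4 cuts → 5 fragments:
  1274 − 0 = 1274 bp
  2442 − 1274 = 1168 bp
  4601 − 2442 = 2159 bp
  4948 − 4601 = 347 bp
  5863 − 4948 = 915 bp
Sorted largest to smallest: 2159, 1274, 1168, 915, 347 bp.

2159, 1274, 1168, 915, 347 bp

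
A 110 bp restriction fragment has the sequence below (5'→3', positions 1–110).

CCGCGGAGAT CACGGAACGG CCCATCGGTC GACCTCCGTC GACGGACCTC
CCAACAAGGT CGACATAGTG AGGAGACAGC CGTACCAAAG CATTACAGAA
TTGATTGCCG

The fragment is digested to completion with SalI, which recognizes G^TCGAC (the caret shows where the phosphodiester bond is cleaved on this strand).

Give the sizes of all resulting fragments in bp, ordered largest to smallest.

51, 28, 21, 10 bp

SalI sites (GTCGAC) start at positions 28, 38, 59.
SalI cuts after the first base of each site, so after positions 28, 38, 59.
Linear molecule, 3 cuts → 4 fragments:
  1–28 → 28 bp
  29–38 → 10 bp
  39–59 → 21 bp
  60–110 → 51 bp
Sorted largest to smallest: 51, 28, 21, 10 bp.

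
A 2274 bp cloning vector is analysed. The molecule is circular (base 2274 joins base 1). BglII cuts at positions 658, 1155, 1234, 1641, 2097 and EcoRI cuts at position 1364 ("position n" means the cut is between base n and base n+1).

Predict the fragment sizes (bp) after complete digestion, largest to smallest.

835, 497, 456, 277, 130, 79 bp

Combined cut positions (sorted): 658, 1155, 1234, 1364, 1641, 2097.
Circular molecule, 6 cuts → 6 fragments:
  1155 − 658 = 497 bp
  1234 − 1155 = 79 bp
  1364 − 1234 = 130 bp
  1641 − 1364 = 277 bp
  2097 − 1641 = 456 bp
  wrap: 2274 − 2097 + 658 = 835 bp
Sorted largest to smallest: 835, 497, 456, 277, 130, 79 bp.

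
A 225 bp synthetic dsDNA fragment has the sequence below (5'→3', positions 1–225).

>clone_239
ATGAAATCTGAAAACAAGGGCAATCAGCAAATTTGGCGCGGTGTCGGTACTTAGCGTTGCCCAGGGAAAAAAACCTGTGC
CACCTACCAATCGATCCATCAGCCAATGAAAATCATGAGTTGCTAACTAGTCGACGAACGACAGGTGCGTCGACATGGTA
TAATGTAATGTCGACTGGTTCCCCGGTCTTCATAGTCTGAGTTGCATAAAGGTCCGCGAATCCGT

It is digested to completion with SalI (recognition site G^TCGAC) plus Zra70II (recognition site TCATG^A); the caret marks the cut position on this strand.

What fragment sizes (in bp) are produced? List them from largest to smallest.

117, 55, 21, 19, 13 bp

SalI sites (GTCGAC) start at positions 130, 149, 170.
SalI cuts after the first base of each site, so after positions 130, 149, 170.
The Zra70II site (TCATGA) starts at position 113.
Zra70II cuts after base 5 of each site (before the last base), so after position 117.
Combined cut positions: 117, 130, 149, 170.
Linear molecule, 4 cuts → 5 fragments:
  1–117 → 117 bp
  118–130 → 13 bp
  131–149 → 19 bp
  150–170 → 21 bp
  171–225 → 55 bp
Sorted largest to smallest: 117, 55, 21, 19, 13 bp.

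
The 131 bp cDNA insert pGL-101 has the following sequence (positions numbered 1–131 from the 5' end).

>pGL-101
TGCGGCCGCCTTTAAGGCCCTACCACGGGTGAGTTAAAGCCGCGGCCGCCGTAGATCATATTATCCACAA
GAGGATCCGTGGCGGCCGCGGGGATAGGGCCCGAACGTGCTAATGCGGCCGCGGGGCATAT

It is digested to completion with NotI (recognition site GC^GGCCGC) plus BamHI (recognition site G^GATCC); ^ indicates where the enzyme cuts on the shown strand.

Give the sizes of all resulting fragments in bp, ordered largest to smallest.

NotI sites (GCGGCCGC) start at positions 2, 42, 82, 115.
NotI cuts after base 2 of each site, so after positions 3, 43, 83, 116.
The BamHI site (GGATCC) starts at position 73.
BamHI cuts after the first base of each site, so after position 73.
Combined cut positions: 3, 43, 73, 83, 116.
Linear molecule, 5 cuts → 6 fragments:
  1–3 → 3 bp
  4–43 → 40 bp
  44–73 → 30 bp
  74–83 → 10 bp
  84–116 → 33 bp
  117–131 → 15 bp
Sorted largest to smallest: 40, 33, 30, 15, 10, 3 bp.

40, 33, 30, 15, 10, 3 bp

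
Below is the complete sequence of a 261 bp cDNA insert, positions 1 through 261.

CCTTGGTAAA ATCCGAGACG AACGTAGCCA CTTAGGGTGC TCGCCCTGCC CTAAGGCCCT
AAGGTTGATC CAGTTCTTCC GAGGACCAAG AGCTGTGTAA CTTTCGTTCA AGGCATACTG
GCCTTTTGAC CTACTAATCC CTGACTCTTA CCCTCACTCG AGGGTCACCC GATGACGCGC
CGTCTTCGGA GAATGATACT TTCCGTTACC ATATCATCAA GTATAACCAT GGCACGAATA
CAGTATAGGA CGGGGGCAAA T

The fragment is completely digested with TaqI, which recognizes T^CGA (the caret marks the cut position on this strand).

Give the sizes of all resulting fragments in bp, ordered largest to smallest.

158, 103 bp

The TaqI site (TCGA) starts at position 158.
TaqI cuts after the first base of each site, so after position 158.
Linear molecule, 1 cut → 2 fragments:
  1–158 → 158 bp
  159–261 → 103 bp
Sorted largest to smallest: 158, 103 bp.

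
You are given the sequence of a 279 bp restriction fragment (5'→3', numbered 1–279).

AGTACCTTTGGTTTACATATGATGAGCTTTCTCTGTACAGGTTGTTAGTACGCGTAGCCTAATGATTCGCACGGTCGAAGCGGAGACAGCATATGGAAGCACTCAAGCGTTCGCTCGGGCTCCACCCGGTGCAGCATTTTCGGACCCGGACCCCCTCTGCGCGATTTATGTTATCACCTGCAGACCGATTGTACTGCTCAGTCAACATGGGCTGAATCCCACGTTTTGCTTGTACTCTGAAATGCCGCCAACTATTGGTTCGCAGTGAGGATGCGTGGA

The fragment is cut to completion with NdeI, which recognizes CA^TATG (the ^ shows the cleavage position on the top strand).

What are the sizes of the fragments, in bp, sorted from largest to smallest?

NdeI sites (CATATG) start at positions 16, 90.
NdeI cuts after base 2 of each site, so after positions 17, 91.
Linear molecule, 2 cuts → 3 fragments:
  1–17 → 17 bp
  18–91 → 74 bp
  92–279 → 188 bp
Sorted largest to smallest: 188, 74, 17 bp.

188, 74, 17 bp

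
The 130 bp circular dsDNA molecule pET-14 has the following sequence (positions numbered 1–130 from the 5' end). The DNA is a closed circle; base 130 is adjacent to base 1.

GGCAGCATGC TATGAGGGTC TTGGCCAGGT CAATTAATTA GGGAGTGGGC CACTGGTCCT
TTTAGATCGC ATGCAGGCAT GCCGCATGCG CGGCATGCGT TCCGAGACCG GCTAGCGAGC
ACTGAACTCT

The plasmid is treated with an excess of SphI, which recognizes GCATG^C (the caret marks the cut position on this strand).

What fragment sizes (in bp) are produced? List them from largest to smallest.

SphI sites (GCATGC) start at positions 5, 69, 77, 84, 93.
SphI cuts after base 5 of each site (before the last base), so after positions 9, 73, 81, 88, 97.
Circular molecule, 5 cuts → 5 fragments:
  10–73 → 64 bp
  74–81 → 8 bp
  82–88 → 7 bp
  89–97 → 9 bp
  98–130 then 1–9 → 33 + 9 = 42 bp
Sorted largest to smallest: 64, 42, 9, 8, 7 bp.

64, 42, 9, 8, 7 bp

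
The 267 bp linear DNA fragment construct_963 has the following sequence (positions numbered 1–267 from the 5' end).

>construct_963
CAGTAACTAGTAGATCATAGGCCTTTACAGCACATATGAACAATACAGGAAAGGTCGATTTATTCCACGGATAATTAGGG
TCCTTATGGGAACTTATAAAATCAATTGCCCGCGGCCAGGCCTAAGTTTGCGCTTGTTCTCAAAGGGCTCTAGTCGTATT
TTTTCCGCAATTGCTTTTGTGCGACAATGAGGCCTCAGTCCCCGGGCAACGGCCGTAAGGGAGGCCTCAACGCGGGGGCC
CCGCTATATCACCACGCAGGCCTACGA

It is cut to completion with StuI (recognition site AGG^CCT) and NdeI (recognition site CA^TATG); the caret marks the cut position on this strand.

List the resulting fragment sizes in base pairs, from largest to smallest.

86, 72, 36, 32, 21, 13, 7 bp

StuI sites (AGGCCT) start at positions 19, 118, 190, 222, 258.
StuI cuts after base 3 of each site, so after positions 21, 120, 192, 224, 260.
The NdeI site (CATATG) starts at position 33.
NdeI cuts after base 2 of each site, so after position 34.
Combined cut positions: 21, 34, 120, 192, 224, 260.
Linear molecule, 6 cuts → 7 fragments:
  1–21 → 21 bp
  22–34 → 13 bp
  35–120 → 86 bp
  121–192 → 72 bp
  193–224 → 32 bp
  225–260 → 36 bp
  261–267 → 7 bp
Sorted largest to smallest: 86, 72, 36, 32, 21, 13, 7 bp.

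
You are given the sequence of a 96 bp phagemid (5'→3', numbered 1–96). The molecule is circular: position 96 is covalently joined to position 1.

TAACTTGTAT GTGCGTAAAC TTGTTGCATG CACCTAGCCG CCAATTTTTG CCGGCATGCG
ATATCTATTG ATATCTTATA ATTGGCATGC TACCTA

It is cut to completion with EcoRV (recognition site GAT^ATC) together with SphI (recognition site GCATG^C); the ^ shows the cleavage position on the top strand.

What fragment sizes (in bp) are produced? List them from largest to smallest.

37, 28, 17, 10, 4 bp

EcoRV sites (GATATC) start at positions 60, 70.
EcoRV cuts after base 3 of each site, so after positions 62, 72.
SphI sites (GCATGC) start at positions 26, 54, 85.
SphI cuts after base 5 of each site (before the last base), so after positions 30, 58, 89.
Combined cut positions: 30, 58, 62, 72, 89.
Circular molecule, 5 cuts → 5 fragments:
  31–58 → 28 bp
  59–62 → 4 bp
  63–72 → 10 bp
  73–89 → 17 bp
  90–96 then 1–30 → 7 + 30 = 37 bp
Sorted largest to smallest: 37, 28, 17, 10, 4 bp.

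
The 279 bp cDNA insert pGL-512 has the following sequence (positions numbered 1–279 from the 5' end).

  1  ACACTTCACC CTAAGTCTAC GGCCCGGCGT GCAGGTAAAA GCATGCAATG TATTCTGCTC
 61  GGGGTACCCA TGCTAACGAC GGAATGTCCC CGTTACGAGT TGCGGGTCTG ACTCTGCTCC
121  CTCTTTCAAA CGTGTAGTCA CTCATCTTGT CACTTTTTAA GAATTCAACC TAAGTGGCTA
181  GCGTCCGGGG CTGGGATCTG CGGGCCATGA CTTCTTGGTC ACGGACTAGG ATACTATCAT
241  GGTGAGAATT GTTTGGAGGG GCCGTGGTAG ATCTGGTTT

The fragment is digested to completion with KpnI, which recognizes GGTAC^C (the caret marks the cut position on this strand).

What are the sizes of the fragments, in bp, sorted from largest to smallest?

The KpnI site (GGTACC) starts at position 63.
KpnI cuts after base 5 of each site (before the last base), so after position 67.
Linear molecule, 1 cut → 2 fragments:
  1–67 → 67 bp
  68–279 → 212 bp
Sorted largest to smallest: 212, 67 bp.

212, 67 bp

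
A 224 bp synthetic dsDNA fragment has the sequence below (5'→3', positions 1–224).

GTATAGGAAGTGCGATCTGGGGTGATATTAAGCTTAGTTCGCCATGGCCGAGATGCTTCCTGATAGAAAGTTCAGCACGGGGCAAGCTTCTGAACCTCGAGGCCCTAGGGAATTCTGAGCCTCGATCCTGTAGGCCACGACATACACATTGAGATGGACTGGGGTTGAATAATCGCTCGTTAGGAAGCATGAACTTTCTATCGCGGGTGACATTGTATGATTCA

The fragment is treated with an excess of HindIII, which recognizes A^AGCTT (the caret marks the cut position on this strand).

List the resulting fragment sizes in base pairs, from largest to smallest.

HindIII sites (AAGCTT) start at positions 30, 84.
HindIII cuts after the first base of each site, so after positions 30, 84.
Linear molecule, 2 cuts → 3 fragments:
  1–30 → 30 bp
  31–84 → 54 bp
  85–224 → 140 bp
Sorted largest to smallest: 140, 54, 30 bp.

140, 54, 30 bp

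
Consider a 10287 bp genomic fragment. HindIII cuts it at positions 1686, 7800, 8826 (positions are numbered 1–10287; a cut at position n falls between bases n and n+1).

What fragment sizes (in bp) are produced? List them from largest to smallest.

6114, 1686, 1461, 1026 bp

Linear molecule, 3 cuts → 4 fragments:
  1686 − 0 = 1686 bp
  7800 − 1686 = 6114 bp
  8826 − 7800 = 1026 bp
  10287 − 8826 = 1461 bp
Sorted largest to smallest: 6114, 1686, 1461, 1026 bp.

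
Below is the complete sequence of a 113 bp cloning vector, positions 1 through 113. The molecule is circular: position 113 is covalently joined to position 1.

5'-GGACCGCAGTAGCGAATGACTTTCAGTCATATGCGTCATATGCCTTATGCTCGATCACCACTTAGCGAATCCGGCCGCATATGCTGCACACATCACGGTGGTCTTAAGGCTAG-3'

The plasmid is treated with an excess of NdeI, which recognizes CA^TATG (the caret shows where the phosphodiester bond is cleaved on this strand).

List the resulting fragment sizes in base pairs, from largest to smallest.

NdeI sites (CATATG) start at positions 28, 37, 78.
NdeI cuts after base 2 of each site, so after positions 29, 38, 79.
Circular molecule, 3 cuts → 3 fragments:
  30–38 → 9 bp
  39–79 → 41 bp
  80–113 then 1–29 → 34 + 29 = 63 bp
Sorted largest to smallest: 63, 41, 9 bp.

63, 41, 9 bp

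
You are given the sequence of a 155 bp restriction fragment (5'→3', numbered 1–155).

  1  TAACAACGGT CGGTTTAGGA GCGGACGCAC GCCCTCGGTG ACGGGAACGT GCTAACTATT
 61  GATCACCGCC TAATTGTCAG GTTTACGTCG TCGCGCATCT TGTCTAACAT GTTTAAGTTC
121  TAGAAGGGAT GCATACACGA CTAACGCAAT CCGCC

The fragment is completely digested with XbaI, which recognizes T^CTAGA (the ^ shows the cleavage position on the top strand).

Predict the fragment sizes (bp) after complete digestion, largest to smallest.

119, 36 bp

The XbaI site (TCTAGA) starts at position 119.
XbaI cuts after the first base of each site, so after position 119.
Linear molecule, 1 cut → 2 fragments:
  1–119 → 119 bp
  120–155 → 36 bp
Sorted largest to smallest: 119, 36 bp.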